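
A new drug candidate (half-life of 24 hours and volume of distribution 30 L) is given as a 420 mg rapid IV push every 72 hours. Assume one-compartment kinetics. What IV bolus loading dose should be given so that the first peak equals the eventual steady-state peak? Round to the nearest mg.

480 mg

f = (1/2)^(72/24) ≈ 0.125000; accumulation ratio R = 1/(1−f) ≈ 1.14286.
Loading dose to hit Cmax,ss on first dose: D_load = D_maint·R ≈ 420 × 1.14286 ≈ 480.00 mg.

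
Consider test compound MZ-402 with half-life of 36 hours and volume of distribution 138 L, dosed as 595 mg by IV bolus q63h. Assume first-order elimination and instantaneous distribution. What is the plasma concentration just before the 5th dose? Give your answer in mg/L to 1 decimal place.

1.8 mg/L

f = (1/2)^(τ/t½) = (1/2)^(63/36) ≈ 0.2973.
C₀ = D/Vd = 595/138 ≈ 4.312 mg/L.
Before the 5th dose, 4 doses have been given. Superposition: Cmin = C₀·(f + f² + … + f^4).
≈ 4.312 × (0.2973 + 0.0884 + 0.0263 + 0.0078) ≈ 4.312 × 0.4198 ≈ 1.810 mg/L.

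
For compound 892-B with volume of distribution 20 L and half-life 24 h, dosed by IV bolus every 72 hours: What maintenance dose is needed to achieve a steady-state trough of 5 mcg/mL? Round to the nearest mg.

700 mg

τ/t½ = 72/24 ≈ 3, so f = (1/2)^(72/24) ≈ 0.125000.
Cmin,ss = (D/Vd)·f/(1−f), so D = Cmin,ss·Vd·(1−f)/f.
D = 5 × 20 × (1−f)/f ≈ 5 × 20 × 7.00000 ≈ 700.00 mg.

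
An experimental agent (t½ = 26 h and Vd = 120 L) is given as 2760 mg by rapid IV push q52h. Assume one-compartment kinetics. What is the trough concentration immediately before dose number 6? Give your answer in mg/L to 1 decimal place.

7.7 mg/L

f = (1/2)^(τ/t½) = (1/2)^(52/26) ≈ 0.2500.
C₀ = D/Vd = 2760/120 ≈ 23.000 mg/L.
Before the 6th dose, 5 doses have been given. Superposition: Cmin = C₀·(f + f² + … + f^5).
≈ 23.000 × (0.2500 + 0.0625 + 0.0156 + 0.0039 + 0.0010) ≈ 23.000 × 0.3330 ≈ 7.659 mg/L.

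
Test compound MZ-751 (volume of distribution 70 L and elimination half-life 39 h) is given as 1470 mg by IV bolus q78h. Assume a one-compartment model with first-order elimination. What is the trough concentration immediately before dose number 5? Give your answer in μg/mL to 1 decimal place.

7.0 μg/mL

f = (1/2)^(τ/t½) = (1/2)^(78/39) ≈ 0.2500.
C₀ = D/Vd = 1470/70 ≈ 21.000 μg/mL.
Before the 5th dose, 4 doses have been given. Superposition: Cmin = C₀·(f + f² + … + f^4).
≈ 21.000 × (0.2500 + 0.0625 + 0.0156 + 0.0039) ≈ 21.000 × 0.3320 ≈ 6.972 μg/mL.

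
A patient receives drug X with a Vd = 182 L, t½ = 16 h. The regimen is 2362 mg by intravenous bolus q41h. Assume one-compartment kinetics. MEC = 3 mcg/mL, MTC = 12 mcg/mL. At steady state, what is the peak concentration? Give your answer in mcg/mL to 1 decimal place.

τ/t½ = 41/16 ≈ 2.5625, so fraction remaining f = (1/2)^(41/16) ≈ 0.1693.
At steady state, accumulation factor R = 1/(1 − e^(−kτ)) ≈ 1.2038.
Each bolus raises the concentration by D/Vd = 2362/182 ≈ 12.978 mcg/mL.
Steady-state peak Cmax,ss = C₀·R ≈ 12.978 × 1.2038 ≈ 15.623 mcg/mL.
Peak 15.6 mcg/mL vs MTC 12 mcg/mL: exceeds toxic threshold.

15.6 mcg/mL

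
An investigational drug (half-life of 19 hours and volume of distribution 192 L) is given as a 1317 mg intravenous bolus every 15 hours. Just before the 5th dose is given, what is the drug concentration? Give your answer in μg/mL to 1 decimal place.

f = (1/2)^(τ/t½) = (1/2)^(15/19) ≈ 0.5786.
C₀ = D/Vd = 1317/192 ≈ 6.859 μg/mL.
Before the 5th dose, 4 doses have been given. Superposition: Cmin = C₀·(f + f² + … + f^4).
≈ 6.859 × (0.5786 + 0.3348 + 0.1937 + 0.1121) ≈ 6.859 × 1.2192 ≈ 8.362 μg/mL.

8.4 μg/mL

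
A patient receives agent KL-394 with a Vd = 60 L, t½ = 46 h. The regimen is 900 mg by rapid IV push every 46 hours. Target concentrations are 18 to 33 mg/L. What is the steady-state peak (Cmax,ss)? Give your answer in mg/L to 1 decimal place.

30.0 mg/L

τ = 46 h = 1 half-life, so f = (1/2)^1 = 0.5.
At steady state, R = 1/(1 − 0.5) = 2/1.
Single-dose peak C₀ = D/Vd = 900/60 = 15 mg/L.
Steady-state peak Cmax,ss = C₀·R = 15 × 2/1 ≈ 30.000 mg/L.
Peak 30.0 mg/L vs MTC 33 mg/L: below toxic threshold.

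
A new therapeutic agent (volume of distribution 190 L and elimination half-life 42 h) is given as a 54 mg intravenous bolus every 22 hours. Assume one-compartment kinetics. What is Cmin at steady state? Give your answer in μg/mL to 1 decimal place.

0.6 μg/mL

Over one 22-h interval, 22/42 ≈ 0.52381 half-lives elapse, leaving f ≈ 0.6955 of each dose.
Each bolus raises the concentration by D/Vd = 54/190 ≈ 0.284 μg/mL.
Steady-state trough Cmin,ss = C₀·f/(1−f) ≈ 0.284 × 0.6955/0.3045 ≈ 0.649 μg/mL.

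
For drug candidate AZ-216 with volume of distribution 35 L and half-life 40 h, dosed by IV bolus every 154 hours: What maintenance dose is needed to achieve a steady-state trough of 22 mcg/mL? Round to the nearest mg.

τ/t½ = 154/40 ≈ 3.85, so f = (1/2)^(154/40) ≈ 0.069348.
Cmin,ss = (D/Vd)·f/(1−f), so D = Cmin,ss·Vd·(1−f)/f.
D = 22 × 35 × (1−f)/f ≈ 22 × 35 × 13.42003 ≈ 10333.42 mg.

10333 mg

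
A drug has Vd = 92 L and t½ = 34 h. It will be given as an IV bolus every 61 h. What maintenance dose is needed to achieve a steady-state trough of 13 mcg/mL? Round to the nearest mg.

2952 mg

τ/t½ = 61/34 ≈ 1.7941, so f = (1/2)^(61/34) ≈ 0.288348.
Cmin,ss = (D/Vd)·f/(1−f), so D = Cmin,ss·Vd·(1−f)/f.
D = 13 × 92 × (1−f)/f ≈ 13 × 92 × 2.46803 ≈ 2951.76 mg.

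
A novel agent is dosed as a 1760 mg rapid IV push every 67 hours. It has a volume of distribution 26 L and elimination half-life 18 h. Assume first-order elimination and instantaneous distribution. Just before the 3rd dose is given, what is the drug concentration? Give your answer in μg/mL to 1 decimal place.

5.5 μg/mL

f = (1/2)^(τ/t½) = (1/2)^(67/18) ≈ 0.0758.
C₀ = D/Vd = 1760/26 ≈ 67.692 μg/mL.
Before the 3rd dose, 2 doses have been given. Superposition: Cmin = C₀·(f + f²).
≈ 67.692 × (0.0758 + 0.0057) ≈ 67.692 × 0.0815 ≈ 5.517 μg/mL.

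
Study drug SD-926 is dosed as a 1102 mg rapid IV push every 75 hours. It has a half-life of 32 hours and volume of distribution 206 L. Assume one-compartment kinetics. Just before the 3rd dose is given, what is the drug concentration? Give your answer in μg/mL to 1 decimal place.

1.3 μg/mL

f = (1/2)^(τ/t½) = (1/2)^(75/32) ≈ 0.1970.
C₀ = D/Vd = 1102/206 ≈ 5.350 μg/mL.
Before the 3rd dose, 2 doses have been given. Superposition: Cmin = C₀·(f + f²).
≈ 5.350 × (0.1970 + 0.0388) ≈ 5.350 × 0.2358 ≈ 1.262 μg/mL.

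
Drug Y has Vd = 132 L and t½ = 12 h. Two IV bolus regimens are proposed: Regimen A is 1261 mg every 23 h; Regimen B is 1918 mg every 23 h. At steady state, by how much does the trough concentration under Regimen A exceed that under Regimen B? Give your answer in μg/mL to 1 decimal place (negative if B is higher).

-1.8 μg/mL

Regimen A: f = (1/2)^(23/12) ≈ 0.2649; Cmin,ss = (1261/132)·f/(1−f) ≈ 3.443 μg/mL.
Regimen B: f = (1/2)^(23/12) ≈ 0.2649; Cmin,ss = (1918/132)·f/(1−f) ≈ 5.236 μg/mL.
Difference ≈ 3.443 − 5.236 ≈ -1.793 μg/mL.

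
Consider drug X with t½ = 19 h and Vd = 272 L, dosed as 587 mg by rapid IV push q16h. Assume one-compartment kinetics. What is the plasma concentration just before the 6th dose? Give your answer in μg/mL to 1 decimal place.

f = (1/2)^(τ/t½) = (1/2)^(16/19) ≈ 0.5578.
C₀ = D/Vd = 587/272 ≈ 2.158 μg/mL.
Before the 6th dose, 5 doses have been given. Superposition: Cmin = C₀·(f + f² + … + f^5).
≈ 2.158 × (0.5578 + 0.3111 + 0.1736 + 0.0968 + 0.0540) ≈ 2.158 × 1.1933 ≈ 2.575 μg/mL.

2.6 μg/mL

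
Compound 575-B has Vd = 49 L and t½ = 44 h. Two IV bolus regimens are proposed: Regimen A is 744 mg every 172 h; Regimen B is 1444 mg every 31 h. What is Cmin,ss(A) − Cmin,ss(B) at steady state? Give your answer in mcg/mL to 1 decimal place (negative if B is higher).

Regimen A: f = (1/2)^(172/44) ≈ 0.0666; Cmin,ss = (744/49)·f/(1−f) ≈ 1.083 mcg/mL.
Regimen B: f = (1/2)^(31/44) ≈ 0.6136; Cmin,ss = (1444/49)·f/(1−f) ≈ 46.797 mcg/mL.
Difference ≈ 1.083 − 46.797 ≈ -45.714 mcg/mL.

-45.7 mcg/mL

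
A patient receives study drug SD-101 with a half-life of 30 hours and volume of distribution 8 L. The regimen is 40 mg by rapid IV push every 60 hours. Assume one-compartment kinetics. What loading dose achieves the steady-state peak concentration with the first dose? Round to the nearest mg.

f = (1/2)^(60/30) ≈ 0.250000; accumulation ratio R = 1/(1−f) ≈ 1.33333.
Loading dose to hit Cmax,ss on first dose: D_load = D_maint·R ≈ 40 × 1.33333 ≈ 53.33 mg.

53 mg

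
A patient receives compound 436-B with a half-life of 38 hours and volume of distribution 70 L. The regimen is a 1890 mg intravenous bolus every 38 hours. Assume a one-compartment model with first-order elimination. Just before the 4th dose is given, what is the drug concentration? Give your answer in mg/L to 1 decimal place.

23.6 mg/L

f = (1/2)^(τ/t½) = (1/2)^(38/38) ≈ 0.5000.
C₀ = D/Vd = 1890/70 ≈ 27.000 mg/L.
Before the 4th dose, 3 doses have been given. Superposition: Cmin = C₀·(f + f² + … + f^3).
≈ 27.000 × (0.5000 + 0.2500 + 0.1250) ≈ 27.000 × 0.8750 ≈ 23.625 mg/L.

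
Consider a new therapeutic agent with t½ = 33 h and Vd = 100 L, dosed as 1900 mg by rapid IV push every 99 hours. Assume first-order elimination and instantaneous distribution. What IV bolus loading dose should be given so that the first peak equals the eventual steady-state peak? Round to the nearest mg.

f = (1/2)^(99/33) ≈ 0.125000; accumulation ratio R = 1/(1−f) ≈ 1.14286.
Loading dose to hit Cmax,ss on first dose: D_load = D_maint·R ≈ 1900 × 1.14286 ≈ 2171.43 mg.

2171 mg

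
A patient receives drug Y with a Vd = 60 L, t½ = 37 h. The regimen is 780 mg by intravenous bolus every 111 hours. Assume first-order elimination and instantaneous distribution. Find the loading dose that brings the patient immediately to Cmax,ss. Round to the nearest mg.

f = (1/2)^(111/37) ≈ 0.125000; accumulation ratio R = 1/(1−f) ≈ 1.14286.
Loading dose to hit Cmax,ss on first dose: D_load = D_maint·R ≈ 780 × 1.14286 ≈ 891.43 mg.

891 mg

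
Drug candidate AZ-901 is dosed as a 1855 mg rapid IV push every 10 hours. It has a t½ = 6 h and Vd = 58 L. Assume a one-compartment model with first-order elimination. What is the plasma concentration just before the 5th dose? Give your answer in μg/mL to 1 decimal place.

14.6 μg/mL

f = (1/2)^(τ/t½) = (1/2)^(10/6) ≈ 0.3150.
C₀ = D/Vd = 1855/58 ≈ 31.983 μg/mL.
Before the 5th dose, 4 doses have been given. Superposition: Cmin = C₀·(f + f² + … + f^4).
≈ 31.983 × (0.3150 + 0.0992 + 0.0313 + 0.0098) ≈ 31.983 × 0.4553 ≈ 14.562 μg/mL.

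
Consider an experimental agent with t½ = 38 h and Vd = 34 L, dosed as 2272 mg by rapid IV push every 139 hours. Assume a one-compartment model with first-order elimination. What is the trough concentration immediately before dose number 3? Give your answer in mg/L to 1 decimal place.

5.7 mg/L

f = (1/2)^(τ/t½) = (1/2)^(139/38) ≈ 0.0792.
C₀ = D/Vd = 2272/34 ≈ 66.824 mg/L.
Before the 3rd dose, 2 doses have been given. Superposition: Cmin = C₀·(f + f²).
≈ 66.824 × (0.0792 + 0.0063) ≈ 66.824 × 0.0855 ≈ 5.713 mg/L.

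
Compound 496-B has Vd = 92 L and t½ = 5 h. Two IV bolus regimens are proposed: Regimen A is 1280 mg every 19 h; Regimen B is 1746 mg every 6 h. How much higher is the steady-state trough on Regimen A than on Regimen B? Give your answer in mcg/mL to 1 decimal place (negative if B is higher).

Regimen A: f = (1/2)^(19/5) ≈ 0.0718; Cmin,ss = (1280/92)·f/(1−f) ≈ 1.076 mcg/mL.
Regimen B: f = (1/2)^(6/5) ≈ 0.4353; Cmin,ss = (1746/92)·f/(1−f) ≈ 14.629 mcg/mL.
Difference ≈ 1.076 − 14.629 ≈ -13.553 mcg/mL.

-13.6 mcg/mL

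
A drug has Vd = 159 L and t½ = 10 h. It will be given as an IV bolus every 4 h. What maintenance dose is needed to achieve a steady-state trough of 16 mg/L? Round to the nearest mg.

813 mg

τ/t½ = 4/10 ≈ 0.4, so f = (1/2)^(4/10) ≈ 0.757858.
Cmin,ss = (D/Vd)·f/(1−f), so D = Cmin,ss·Vd·(1−f)/f.
D = 16 × 159 × (1−f)/f ≈ 16 × 159 × 0.31951 ≈ 812.83 mg.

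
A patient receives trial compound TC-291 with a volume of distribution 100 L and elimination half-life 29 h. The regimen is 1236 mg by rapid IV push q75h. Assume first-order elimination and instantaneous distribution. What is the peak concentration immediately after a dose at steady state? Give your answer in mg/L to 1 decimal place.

τ/t½ = 75/29 ≈ 2.5862, so fraction remaining f = (1/2)^(75/29) ≈ 0.1665.
At steady state, accumulation factor R = 1/(1 − e^(−kτ)) ≈ 1.1998.
Each bolus raises the concentration by D/Vd = 1236/100 ≈ 12.360 mg/L.
Cmax,ss = C₀/(1 − f) ≈ 12.360/0.8335 ≈ 14.829 mg/L.

14.8 mg/L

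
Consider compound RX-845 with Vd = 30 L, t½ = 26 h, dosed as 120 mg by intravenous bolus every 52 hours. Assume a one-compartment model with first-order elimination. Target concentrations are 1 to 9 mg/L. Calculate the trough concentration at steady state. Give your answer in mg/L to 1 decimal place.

1.3 mg/L

τ = 52 h = 2 half-lives, so f = (1/2)^2 = 0.25.
At steady state, R = 1/(1 − 0.25) = 4/3.
Single-dose peak C₀ = D/Vd = 120/30 = 4 mg/L.
Steady-state peak Cmax,ss = C₀·R = 4 × 4/3 ≈ 5.333 mg/L.
Steady-state trough Cmin,ss = Cmax,ss·f ≈ 5.333 × 0.25 ≈ 1.333 mg/L.
Trough 1.3 mg/L vs MEC 1 mg/L: adequate.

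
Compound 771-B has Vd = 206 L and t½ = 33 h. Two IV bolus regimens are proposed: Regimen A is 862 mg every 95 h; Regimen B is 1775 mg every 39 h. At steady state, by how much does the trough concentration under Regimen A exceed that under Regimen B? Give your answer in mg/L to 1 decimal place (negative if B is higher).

-6.1 mg/L

Regimen A: f = (1/2)^(95/33) ≈ 0.1360; Cmin,ss = (862/206)·f/(1−f) ≈ 0.659 mg/L.
Regimen B: f = (1/2)^(39/33) ≈ 0.4408; Cmin,ss = (1775/206)·f/(1−f) ≈ 6.792 mg/L.
Difference ≈ 0.659 − 6.792 ≈ -6.133 mg/L.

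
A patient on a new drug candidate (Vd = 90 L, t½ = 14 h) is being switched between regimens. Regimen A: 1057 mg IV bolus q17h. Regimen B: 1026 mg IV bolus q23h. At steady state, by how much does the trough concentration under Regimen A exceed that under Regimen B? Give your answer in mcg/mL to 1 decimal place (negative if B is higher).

3.5 mcg/mL

Regimen A: f = (1/2)^(17/14) ≈ 0.4310; Cmin,ss = (1057/90)·f/(1−f) ≈ 8.896 mcg/mL.
Regimen B: f = (1/2)^(23/14) ≈ 0.3202; Cmin,ss = (1026/90)·f/(1−f) ≈ 5.370 mcg/mL.
Difference ≈ 8.896 − 5.370 ≈ 3.526 mcg/mL.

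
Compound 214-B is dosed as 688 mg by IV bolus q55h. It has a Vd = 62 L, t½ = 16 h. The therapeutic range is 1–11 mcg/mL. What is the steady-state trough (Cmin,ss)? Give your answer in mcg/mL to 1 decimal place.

Over one 55-h interval, 55/16 ≈ 3.4375 half-lives elapse, leaving f ≈ 0.0923 of each dose.
At steady state, accumulation factor R = 1/(1 − e^(−kτ)) ≈ 1.1017.
Single-dose peak C₀ = D/Vd = 688/62 ≈ 11.097 mcg/mL.
Steady-state peak Cmax,ss = C₀·R ≈ 11.097 × 1.1017 ≈ 12.226 mcg/mL.
One interval later, Cmin,ss = Cmax,ss·e^(−kτ) ≈ 12.226 × 0.0923 ≈ 1.128 mcg/mL.
Trough 1.1 mcg/mL vs MEC 1 mcg/mL: adequate.

1.1 mcg/mL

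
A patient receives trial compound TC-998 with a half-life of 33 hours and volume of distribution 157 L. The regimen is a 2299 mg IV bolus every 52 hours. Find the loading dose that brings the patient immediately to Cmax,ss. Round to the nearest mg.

3460 mg

f = (1/2)^(52/33) ≈ 0.335467; accumulation ratio R = 1/(1−f) ≈ 1.50482.
Loading dose to hit Cmax,ss on first dose: D_load = D_maint·R ≈ 2299 × 1.50482 ≈ 3459.58 mg.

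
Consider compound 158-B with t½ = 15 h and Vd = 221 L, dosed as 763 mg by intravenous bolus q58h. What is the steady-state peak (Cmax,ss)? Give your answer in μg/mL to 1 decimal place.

Over one 58-h interval, 58/15 ≈ 3.8667 half-lives elapse, leaving f ≈ 0.0686 of each dose.
Accumulation ratio R = 1/(1 − f) ≈ 1/0.9314 ≈ 1.0737.
Each bolus raises the concentration by D/Vd = 763/221 ≈ 3.452 μg/mL.
Steady-state peak Cmax,ss = C₀·R ≈ 3.452 × 1.0737 ≈ 3.706 μg/mL.

3.7 μg/mL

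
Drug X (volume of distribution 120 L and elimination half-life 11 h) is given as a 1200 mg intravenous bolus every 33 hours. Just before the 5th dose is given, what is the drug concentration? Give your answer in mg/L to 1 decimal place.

1.4 mg/L

f = (1/2)^(τ/t½) = (1/2)^(33/11) ≈ 0.1250.
C₀ = D/Vd = 1200/120 ≈ 10.000 mg/L.
Before the 5th dose, 4 doses have been given. Superposition: Cmin = C₀·(f + f² + … + f^4).
≈ 10.000 × (0.1250 + 0.0156 + 0.0020 + 0.0002) ≈ 10.000 × 0.1428 ≈ 1.428 mg/L.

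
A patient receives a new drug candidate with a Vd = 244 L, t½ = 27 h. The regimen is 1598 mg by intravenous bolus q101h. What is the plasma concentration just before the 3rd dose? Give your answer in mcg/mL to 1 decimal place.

0.5 mcg/mL

f = (1/2)^(τ/t½) = (1/2)^(101/27) ≈ 0.0748.
C₀ = D/Vd = 1598/244 ≈ 6.549 mcg/mL.
Before the 3rd dose, 2 doses have been given. Superposition: Cmin = C₀·(f + f²).
≈ 6.549 × (0.0748 + 0.0056) ≈ 6.549 × 0.0804 ≈ 0.527 mcg/mL.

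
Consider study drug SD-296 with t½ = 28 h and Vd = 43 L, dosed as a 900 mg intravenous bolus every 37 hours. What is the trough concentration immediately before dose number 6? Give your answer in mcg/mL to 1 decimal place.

13.8 mcg/mL

f = (1/2)^(τ/t½) = (1/2)^(37/28) ≈ 0.4001.
C₀ = D/Vd = 900/43 ≈ 20.930 mcg/mL.
Before the 6th dose, 5 doses have been given. Superposition: Cmin = C₀·(f + f² + … + f^5).
≈ 20.930 × (0.4001 + 0.1601 + 0.0640 + 0.0256 + 0.0103) ≈ 20.930 × 0.6601 ≈ 13.816 mcg/mL.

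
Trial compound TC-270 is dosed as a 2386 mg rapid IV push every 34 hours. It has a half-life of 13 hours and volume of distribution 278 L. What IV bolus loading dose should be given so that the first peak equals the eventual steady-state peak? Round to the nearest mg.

f = (1/2)^(34/13) ≈ 0.163189; accumulation ratio R = 1/(1−f) ≈ 1.19501.
Loading dose to hit Cmax,ss on first dose: D_load = D_maint·R ≈ 2386 × 1.19501 ≈ 2851.29 mg.

2851 mg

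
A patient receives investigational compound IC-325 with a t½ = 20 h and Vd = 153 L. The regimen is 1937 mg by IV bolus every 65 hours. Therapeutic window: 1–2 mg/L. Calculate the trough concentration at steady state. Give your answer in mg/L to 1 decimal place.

1.5 mg/L

Over one 65-h interval, 65/20 ≈ 3.25 half-lives elapse, leaving f ≈ 0.1051 of each dose.
Each bolus raises the concentration by D/Vd = 1937/153 ≈ 12.660 mg/L.
Steady-state trough Cmin,ss = C₀·f/(1−f) ≈ 12.660 × 0.1051/0.8949 ≈ 1.487 mg/L.
Trough 1.5 mg/L vs MEC 1 mg/L: adequate.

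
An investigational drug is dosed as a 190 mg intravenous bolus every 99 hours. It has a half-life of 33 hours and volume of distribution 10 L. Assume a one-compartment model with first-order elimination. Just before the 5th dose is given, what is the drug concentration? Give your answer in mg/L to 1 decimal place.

2.7 mg/L

f = (1/2)^(τ/t½) = (1/2)^(99/33) ≈ 0.1250.
C₀ = D/Vd = 190/10 ≈ 19.000 mg/L.
Before the 5th dose, 4 doses have been given. Superposition: Cmin = C₀·(f + f² + … + f^4).
≈ 19.000 × (0.1250 + 0.0156 + 0.0020 + 0.0002) ≈ 19.000 × 0.1428 ≈ 2.713 mg/L.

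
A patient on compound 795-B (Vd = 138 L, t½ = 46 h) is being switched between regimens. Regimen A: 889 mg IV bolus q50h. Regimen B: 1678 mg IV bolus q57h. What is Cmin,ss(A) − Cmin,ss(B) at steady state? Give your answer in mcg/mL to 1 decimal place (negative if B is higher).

-3.2 mcg/mL

Regimen A: f = (1/2)^(50/46) ≈ 0.4708; Cmin,ss = (889/138)·f/(1−f) ≈ 5.731 mcg/mL.
Regimen B: f = (1/2)^(57/46) ≈ 0.4236; Cmin,ss = (1678/138)·f/(1−f) ≈ 8.936 mcg/mL.
Difference ≈ 5.731 − 8.936 ≈ -3.205 mcg/mL.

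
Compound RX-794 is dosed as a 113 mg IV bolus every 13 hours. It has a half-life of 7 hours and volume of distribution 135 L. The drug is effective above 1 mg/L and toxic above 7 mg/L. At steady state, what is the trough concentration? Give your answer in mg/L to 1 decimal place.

Over one 13-h interval, 13/7 ≈ 1.8571 half-lives elapse, leaving f ≈ 0.2760 of each dose.
Single-dose peak C₀ = D/Vd = 113/135 ≈ 0.837 mg/L.
Steady-state trough Cmin,ss = C₀·f/(1−f) ≈ 0.837 × 0.2760/0.7240 ≈ 0.319 mg/L.
Trough 0.3 mg/L vs MEC 1 mg/L: subtherapeutic.

0.3 mg/L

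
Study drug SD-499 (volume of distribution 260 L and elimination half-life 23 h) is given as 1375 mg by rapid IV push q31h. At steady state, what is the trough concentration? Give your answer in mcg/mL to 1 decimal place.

3.4 mcg/mL

Over one 31-h interval, 31/23 ≈ 1.3478 half-lives elapse, leaving f ≈ 0.3929 of each dose.
Single-dose peak C₀ = D/Vd = 1375/260 ≈ 5.288 mcg/mL.
Steady-state trough Cmin,ss = C₀·f/(1−f) ≈ 5.288 × 0.3929/0.6071 ≈ 3.422 mcg/mL.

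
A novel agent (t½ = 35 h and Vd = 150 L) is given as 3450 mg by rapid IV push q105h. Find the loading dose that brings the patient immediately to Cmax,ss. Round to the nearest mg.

3943 mg

f = (1/2)^(105/35) ≈ 0.125000; accumulation ratio R = 1/(1−f) ≈ 1.14286.
Loading dose to hit Cmax,ss on first dose: D_load = D_maint·R ≈ 3450 × 1.14286 ≈ 3942.87 mg.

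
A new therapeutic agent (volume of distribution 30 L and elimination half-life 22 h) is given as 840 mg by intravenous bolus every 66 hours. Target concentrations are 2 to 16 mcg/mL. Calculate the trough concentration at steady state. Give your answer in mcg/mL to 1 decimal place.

τ = 66 h = 3 half-lives, so f = (1/2)^3 = 0.125.
At steady state, R = 1/(1 − 0.125) = 8/7.
Single-dose peak C₀ = D/Vd = 840/30 = 28 mcg/mL.
Steady-state peak Cmax,ss = C₀·R = 28 × 8/7 ≈ 32.000 mcg/mL.
Steady-state trough Cmin,ss = Cmax,ss·f ≈ 32.000 × 0.125 ≈ 4.000 mcg/mL.
Trough 4.0 mcg/mL vs MEC 2 mcg/mL: adequate.

4.0 mcg/mL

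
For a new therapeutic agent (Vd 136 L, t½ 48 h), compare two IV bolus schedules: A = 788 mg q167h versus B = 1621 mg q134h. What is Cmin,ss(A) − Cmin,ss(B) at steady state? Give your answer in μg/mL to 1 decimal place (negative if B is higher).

-1.4 μg/mL

Regimen A: f = (1/2)^(167/48) ≈ 0.0897; Cmin,ss = (788/136)·f/(1−f) ≈ 0.571 μg/mL.
Regimen B: f = (1/2)^(134/48) ≈ 0.1444; Cmin,ss = (1621/136)·f/(1−f) ≈ 2.012 μg/mL.
Difference ≈ 0.571 − 2.012 ≈ -1.441 μg/mL.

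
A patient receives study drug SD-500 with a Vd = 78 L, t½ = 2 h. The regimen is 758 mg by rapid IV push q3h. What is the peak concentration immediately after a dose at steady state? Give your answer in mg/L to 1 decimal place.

15.0 mg/L

k = ln2/t½ = ln2/2 ≈ 0.346574 h⁻¹; fraction remaining f = e^(−kτ) = e^(−0.346574×3) ≈ 0.3536.
Accumulation ratio R = 1/(1 − f) ≈ 1/0.6464 ≈ 1.5470.
Single-dose peak C₀ = D/Vd = 758/78 ≈ 9.718 mg/L.
Cmax,ss = C₀/(1 − f) ≈ 9.718/0.6464 ≈ 15.034 mg/L.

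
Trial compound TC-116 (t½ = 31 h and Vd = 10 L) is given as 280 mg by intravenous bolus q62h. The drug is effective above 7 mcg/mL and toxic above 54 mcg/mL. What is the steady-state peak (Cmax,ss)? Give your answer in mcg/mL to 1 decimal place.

The dosing interval is 2 half-lives, so f = 2^(−2) = 0.25.
At steady state, R = 1/(1 − 0.25) = 4/3.
Single-dose peak C₀ = D/Vd = 280/10 = 28 mcg/mL.
Steady-state peak Cmax,ss = C₀·R = 28 × 4/3 ≈ 37.333 mcg/mL.
Peak 37.3 mcg/mL vs MTC 54 mcg/mL: below toxic threshold.

37.3 mcg/mL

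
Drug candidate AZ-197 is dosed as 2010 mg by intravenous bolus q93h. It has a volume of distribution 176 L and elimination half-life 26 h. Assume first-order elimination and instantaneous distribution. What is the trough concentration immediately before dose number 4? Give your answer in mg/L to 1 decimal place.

1.0 mg/L

f = (1/2)^(τ/t½) = (1/2)^(93/26) ≈ 0.0838.
C₀ = D/Vd = 2010/176 ≈ 11.420 mg/L.
Before the 4th dose, 3 doses have been given. Superposition: Cmin = C₀·(f + f² + … + f^3).
≈ 11.420 × (0.0838 + 0.0070 + 0.0006) ≈ 11.420 × 0.0914 ≈ 1.044 mg/L.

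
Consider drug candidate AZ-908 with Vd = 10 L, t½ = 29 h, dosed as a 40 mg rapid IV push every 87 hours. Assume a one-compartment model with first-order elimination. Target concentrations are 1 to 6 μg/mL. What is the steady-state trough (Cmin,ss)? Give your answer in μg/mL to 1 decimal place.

0.6 μg/mL

τ = 87 h = 3 half-lives, so f = (1/2)^3 = 0.125.
At steady state, R = 1/(1 − 0.125) = 8/7.
Single-dose peak C₀ = D/Vd = 40/10 = 4 μg/mL.
Steady-state peak Cmax,ss = C₀·R = 4 × 8/7 ≈ 4.571 μg/mL.
Steady-state trough Cmin,ss = Cmax,ss·f ≈ 4.571 × 0.125 ≈ 0.571 μg/mL.
Trough 0.6 μg/mL vs MEC 1 μg/mL: subtherapeutic.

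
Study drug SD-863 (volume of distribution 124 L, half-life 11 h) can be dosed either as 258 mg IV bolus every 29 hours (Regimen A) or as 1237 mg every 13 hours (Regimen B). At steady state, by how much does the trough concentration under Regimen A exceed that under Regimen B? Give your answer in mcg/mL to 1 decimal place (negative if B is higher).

Regimen A: f = (1/2)^(29/11) ≈ 0.1608; Cmin,ss = (258/124)·f/(1−f) ≈ 0.399 mcg/mL.
Regimen B: f = (1/2)^(13/11) ≈ 0.4408; Cmin,ss = (1237/124)·f/(1−f) ≈ 7.864 mcg/mL.
Difference ≈ 0.399 − 7.864 ≈ -7.465 mcg/mL.

-7.5 mcg/mL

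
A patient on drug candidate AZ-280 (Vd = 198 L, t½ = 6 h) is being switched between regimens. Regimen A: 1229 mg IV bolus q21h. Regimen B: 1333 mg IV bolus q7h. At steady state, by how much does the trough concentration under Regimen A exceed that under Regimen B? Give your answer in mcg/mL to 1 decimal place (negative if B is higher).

-4.8 mcg/mL

Regimen A: f = (1/2)^(21/6) ≈ 0.0884; Cmin,ss = (1229/198)·f/(1−f) ≈ 0.602 mcg/mL.
Regimen B: f = (1/2)^(7/6) ≈ 0.4454; Cmin,ss = (1333/198)·f/(1−f) ≈ 5.407 mcg/mL.
Difference ≈ 0.602 − 5.407 ≈ -4.805 mcg/mL.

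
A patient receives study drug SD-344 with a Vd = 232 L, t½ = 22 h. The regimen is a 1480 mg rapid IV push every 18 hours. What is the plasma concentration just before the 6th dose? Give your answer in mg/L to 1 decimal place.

f = (1/2)^(τ/t½) = (1/2)^(18/22) ≈ 0.5672.
C₀ = D/Vd = 1480/232 ≈ 6.379 mg/L.
Before the 6th dose, 5 doses have been given. Superposition: Cmin = C₀·(f + f² + … + f^5).
≈ 6.379 × (0.5672 + 0.3217 + 0.1825 + 0.1035 + 0.0587) ≈ 6.379 × 1.2336 ≈ 7.869 mg/L.

7.9 mg/L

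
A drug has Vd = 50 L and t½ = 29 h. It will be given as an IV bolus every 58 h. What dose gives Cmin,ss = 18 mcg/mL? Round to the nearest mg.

2700 mg

τ/t½ = 58/29 ≈ 2, so f = (1/2)^(58/29) ≈ 0.250000.
Cmin,ss = (D/Vd)·f/(1−f), so D = Cmin,ss·Vd·(1−f)/f.
D = 18 × 50 × (1−f)/f ≈ 18 × 50 × 3.00000 ≈ 2700.00 mg.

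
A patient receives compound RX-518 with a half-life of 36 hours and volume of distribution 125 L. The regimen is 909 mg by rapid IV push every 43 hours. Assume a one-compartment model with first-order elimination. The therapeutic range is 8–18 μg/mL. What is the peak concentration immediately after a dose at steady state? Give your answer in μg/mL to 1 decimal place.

k = ln2/t½ = ln2/36 ≈ 0.019254 h⁻¹; fraction remaining f = e^(−kτ) = e^(−0.019254×43) ≈ 0.4370.
Accumulation ratio R = 1/(1 − f) ≈ 1/0.5630 ≈ 1.7762.
Each bolus raises the concentration by D/Vd = 909/125 ≈ 7.272 μg/mL.
Steady-state peak Cmax,ss = C₀·R ≈ 7.272 × 1.7762 ≈ 12.917 μg/mL.
Peak 12.9 μg/mL vs MTC 18 μg/mL: below toxic threshold.

12.9 μg/mL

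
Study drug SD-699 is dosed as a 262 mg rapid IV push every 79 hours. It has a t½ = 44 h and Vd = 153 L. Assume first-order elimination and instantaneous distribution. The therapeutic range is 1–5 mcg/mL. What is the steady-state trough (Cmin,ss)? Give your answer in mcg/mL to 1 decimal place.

0.7 mcg/mL

k = ln2/t½ = ln2/44 ≈ 0.015753 h⁻¹; fraction remaining f = e^(−kτ) = e^(−0.015753×79) ≈ 0.2881.
At steady state, accumulation factor R = 1/(1 − e^(−kτ)) ≈ 1.4047.
Each bolus raises the concentration by D/Vd = 262/153 ≈ 1.712 mcg/mL.
Steady-state peak Cmax,ss = C₀·R ≈ 1.712 × 1.4047 ≈ 2.405 mcg/mL.
One interval later, Cmin,ss = Cmax,ss·e^(−kτ) ≈ 2.405 × 0.2881 ≈ 0.693 mcg/mL.
Trough 0.7 mcg/mL vs MEC 1 mcg/mL: subtherapeutic.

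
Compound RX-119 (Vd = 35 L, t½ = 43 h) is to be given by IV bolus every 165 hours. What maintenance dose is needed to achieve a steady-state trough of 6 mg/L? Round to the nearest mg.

2791 mg

τ/t½ = 165/43 ≈ 3.8372, so f = (1/2)^(165/43) ≈ 0.069966.
Cmin,ss = (D/Vd)·f/(1−f), so D = Cmin,ss·Vd·(1−f)/f.
D = 6 × 35 × (1−f)/f ≈ 6 × 35 × 13.29266 ≈ 2791.46 mg.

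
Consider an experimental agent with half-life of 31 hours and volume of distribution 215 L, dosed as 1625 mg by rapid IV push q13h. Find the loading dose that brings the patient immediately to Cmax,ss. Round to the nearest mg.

6442 mg

f = (1/2)^(13/31) ≈ 0.747759; accumulation ratio R = 1/(1−f) ≈ 3.96446.
Loading dose to hit Cmax,ss on first dose: D_load = D_maint·R ≈ 1625 × 3.96446 ≈ 6442.25 mg.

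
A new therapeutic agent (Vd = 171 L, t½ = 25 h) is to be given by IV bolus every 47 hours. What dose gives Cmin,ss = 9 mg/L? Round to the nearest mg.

4126 mg

τ/t½ = 47/25 ≈ 1.88, so f = (1/2)^(47/25) ≈ 0.271684.
Cmin,ss = (D/Vd)·f/(1−f), so D = Cmin,ss·Vd·(1−f)/f.
D = 9 × 171 × (1−f)/f ≈ 9 × 171 × 2.68075 ≈ 4125.67 mg.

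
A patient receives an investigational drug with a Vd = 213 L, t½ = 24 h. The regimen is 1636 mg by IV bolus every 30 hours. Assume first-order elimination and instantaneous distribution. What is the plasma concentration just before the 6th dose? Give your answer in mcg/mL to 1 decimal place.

5.5 mcg/mL

f = (1/2)^(τ/t½) = (1/2)^(30/24) ≈ 0.4204.
C₀ = D/Vd = 1636/213 ≈ 7.681 mcg/mL.
Before the 6th dose, 5 doses have been given. Superposition: Cmin = C₀·(f + f² + … + f^5).
≈ 7.681 × (0.4204 + 0.1767 + 0.0743 + 0.0312 + 0.0131) ≈ 7.681 × 0.7157 ≈ 5.497 mcg/mL.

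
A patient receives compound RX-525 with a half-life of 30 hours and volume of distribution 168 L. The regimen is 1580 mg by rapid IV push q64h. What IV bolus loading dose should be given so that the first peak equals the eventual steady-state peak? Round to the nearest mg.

2046 mg

f = (1/2)^(64/30) ≈ 0.227931; accumulation ratio R = 1/(1−f) ≈ 1.29522.
Loading dose to hit Cmax,ss on first dose: D_load = D_maint·R ≈ 1580 × 1.29522 ≈ 2046.45 mg.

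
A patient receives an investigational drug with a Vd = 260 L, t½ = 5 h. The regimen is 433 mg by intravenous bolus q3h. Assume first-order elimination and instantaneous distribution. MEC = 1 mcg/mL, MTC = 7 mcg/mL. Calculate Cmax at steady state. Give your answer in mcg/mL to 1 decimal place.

k = ln2/t½ = ln2/5 ≈ 0.138629 h⁻¹; fraction remaining f = e^(−kτ) = e^(−0.138629×3) ≈ 0.6598.
Accumulation ratio R = 1/(1 − f) ≈ 1/0.3402 ≈ 2.9394.
Each bolus raises the concentration by D/Vd = 433/260 ≈ 1.665 mcg/mL.
Steady-state peak Cmax,ss = C₀·R ≈ 1.665 × 2.9394 ≈ 4.894 mcg/mL.
Peak 4.9 mcg/mL vs MTC 7 mcg/mL: below toxic threshold.

4.9 mcg/mL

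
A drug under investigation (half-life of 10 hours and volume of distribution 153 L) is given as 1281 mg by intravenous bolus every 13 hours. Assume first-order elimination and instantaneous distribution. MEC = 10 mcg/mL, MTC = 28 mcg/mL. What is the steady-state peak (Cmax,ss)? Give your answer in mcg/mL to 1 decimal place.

14.1 mcg/mL

k = ln2/t½ = ln2/10 ≈ 0.069315 h⁻¹; fraction remaining f = e^(−kτ) = e^(−0.069315×13) ≈ 0.4061.
Accumulation ratio R = 1/(1 − f) ≈ 1/0.5939 ≈ 1.6838.
Single-dose peak C₀ = D/Vd = 1281/153 ≈ 8.373 mcg/mL.
Steady-state peak Cmax,ss = C₀·R ≈ 8.373 × 1.6838 ≈ 14.098 mcg/mL.
Peak 14.1 mcg/mL vs MTC 28 mcg/mL: below toxic threshold.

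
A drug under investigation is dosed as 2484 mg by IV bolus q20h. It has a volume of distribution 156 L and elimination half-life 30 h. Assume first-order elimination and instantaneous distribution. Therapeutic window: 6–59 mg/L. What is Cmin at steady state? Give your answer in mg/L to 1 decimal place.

27.1 mg/L

τ/t½ = 20/30 ≈ 0.66667, so fraction remaining f = (1/2)^(20/30) ≈ 0.6300.
Each bolus raises the concentration by D/Vd = 2484/156 ≈ 15.923 mg/L.
Steady-state trough Cmin,ss = C₀·f/(1−f) ≈ 15.923 × 0.6300/0.3700 ≈ 27.112 mg/L.
Trough 27.1 mg/L vs MEC 6 mg/L: adequate.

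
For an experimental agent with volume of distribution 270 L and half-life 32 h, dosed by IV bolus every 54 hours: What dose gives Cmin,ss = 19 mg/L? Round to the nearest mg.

τ/t½ = 54/32 ≈ 1.6875, so f = (1/2)^(54/32) ≈ 0.310464.
Cmin,ss = (D/Vd)·f/(1−f), so D = Cmin,ss·Vd·(1−f)/f.
D = 19 × 270 × (1−f)/f ≈ 19 × 270 × 2.22099 ≈ 11393.68 mg.

11394 mg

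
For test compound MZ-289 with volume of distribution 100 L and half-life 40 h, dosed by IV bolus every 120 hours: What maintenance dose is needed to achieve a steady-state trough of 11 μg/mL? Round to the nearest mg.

τ/t½ = 120/40 ≈ 3, so f = (1/2)^(120/40) ≈ 0.125000.
Cmin,ss = (D/Vd)·f/(1−f), so D = Cmin,ss·Vd·(1−f)/f.
D = 11 × 100 × (1−f)/f ≈ 11 × 100 × 7.00000 ≈ 7700.00 mg.

7700 mg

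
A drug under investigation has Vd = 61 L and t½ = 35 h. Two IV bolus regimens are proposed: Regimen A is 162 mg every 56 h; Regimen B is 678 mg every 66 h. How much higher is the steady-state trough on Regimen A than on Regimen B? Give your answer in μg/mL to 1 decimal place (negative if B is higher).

Regimen A: f = (1/2)^(56/35) ≈ 0.3299; Cmin,ss = (162/61)·f/(1−f) ≈ 1.307 μg/mL.
Regimen B: f = (1/2)^(66/35) ≈ 0.2706; Cmin,ss = (678/61)·f/(1−f) ≈ 4.123 μg/mL.
Difference ≈ 1.307 − 4.123 ≈ -2.816 μg/mL.

-2.8 μg/mL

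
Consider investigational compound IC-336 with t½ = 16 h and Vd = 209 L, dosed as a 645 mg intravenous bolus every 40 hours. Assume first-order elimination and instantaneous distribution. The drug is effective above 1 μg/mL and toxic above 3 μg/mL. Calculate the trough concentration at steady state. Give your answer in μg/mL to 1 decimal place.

0.7 μg/mL

τ/t½ = 40/16 ≈ 2.5, so fraction remaining f = (1/2)^(40/16) ≈ 0.1768.
Accumulation ratio R = 1/(1 − f) ≈ 1/0.8232 ≈ 1.2148.
Each bolus raises the concentration by D/Vd = 645/209 ≈ 3.086 μg/mL.
Cmax,ss = C₀/(1 − f) ≈ 3.086/0.8232 ≈ 3.749 μg/mL.
One interval later, Cmin,ss = Cmax,ss·e^(−kτ) ≈ 3.749 × 0.1768 ≈ 0.663 μg/mL.
Trough 0.7 μg/mL vs MEC 1 μg/mL: subtherapeutic.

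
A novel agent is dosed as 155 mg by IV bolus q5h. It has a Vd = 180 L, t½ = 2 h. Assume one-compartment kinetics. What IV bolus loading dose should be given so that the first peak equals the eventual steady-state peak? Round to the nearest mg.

188 mg

f = (1/2)^(5/2) ≈ 0.176777; accumulation ratio R = 1/(1−f) ≈ 1.21474.
Loading dose to hit Cmax,ss on first dose: D_load = D_maint·R ≈ 155 × 1.21474 ≈ 188.28 mg.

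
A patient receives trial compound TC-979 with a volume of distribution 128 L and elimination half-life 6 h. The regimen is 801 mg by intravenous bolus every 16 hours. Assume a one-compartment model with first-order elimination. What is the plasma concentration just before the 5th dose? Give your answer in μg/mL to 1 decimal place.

1.2 μg/mL

f = (1/2)^(τ/t½) = (1/2)^(16/6) ≈ 0.1575.
C₀ = D/Vd = 801/128 ≈ 6.258 μg/mL.
Before the 5th dose, 4 doses have been given. Superposition: Cmin = C₀·(f + f² + … + f^4).
≈ 6.258 × (0.1575 + 0.0248 + 0.0039 + 0.0006) ≈ 6.258 × 0.1868 ≈ 1.169 μg/mL.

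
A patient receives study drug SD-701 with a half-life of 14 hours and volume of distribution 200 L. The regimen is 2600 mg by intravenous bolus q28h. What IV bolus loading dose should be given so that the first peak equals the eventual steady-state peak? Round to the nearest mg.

f = (1/2)^(28/14) ≈ 0.250000; accumulation ratio R = 1/(1−f) ≈ 1.33333.
Loading dose to hit Cmax,ss on first dose: D_load = D_maint·R ≈ 2600 × 1.33333 ≈ 3466.66 mg.

3467 mg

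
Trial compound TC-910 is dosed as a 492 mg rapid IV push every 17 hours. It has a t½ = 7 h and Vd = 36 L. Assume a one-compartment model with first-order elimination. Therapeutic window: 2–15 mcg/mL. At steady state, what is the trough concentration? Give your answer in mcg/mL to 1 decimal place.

Over one 17-h interval, 17/7 ≈ 2.4286 half-lives elapse, leaving f ≈ 0.1857 of each dose.
Each bolus raises the concentration by D/Vd = 492/36 ≈ 13.667 mcg/mL.
Steady-state trough Cmin,ss = C₀·f/(1−f) ≈ 13.667 × 0.1857/0.8143 ≈ 3.117 mcg/mL.
Trough 3.1 mcg/mL vs MEC 2 mcg/mL: adequate.

3.1 mcg/mL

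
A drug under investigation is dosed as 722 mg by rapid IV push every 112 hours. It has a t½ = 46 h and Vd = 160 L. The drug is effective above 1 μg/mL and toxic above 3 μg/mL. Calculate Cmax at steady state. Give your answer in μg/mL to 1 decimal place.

Over one 112-h interval, 112/46 ≈ 2.4348 half-lives elapse, leaving f ≈ 0.1850 of each dose.
At steady state, accumulation factor R = 1/(1 − e^(−kτ)) ≈ 1.2270.
Single-dose peak C₀ = D/Vd = 722/160 ≈ 4.513 μg/mL.
Cmax,ss = C₀/(1 − f) ≈ 4.513/0.8150 ≈ 5.537 μg/mL.
Peak 5.5 μg/mL vs MTC 3 μg/mL: exceeds toxic threshold.

5.5 μg/mL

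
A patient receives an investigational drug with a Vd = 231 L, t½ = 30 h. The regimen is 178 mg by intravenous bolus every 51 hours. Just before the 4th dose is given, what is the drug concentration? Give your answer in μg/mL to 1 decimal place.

0.3 μg/mL

f = (1/2)^(τ/t½) = (1/2)^(51/30) ≈ 0.3078.
C₀ = D/Vd = 178/231 ≈ 0.771 μg/mL.
Before the 4th dose, 3 doses have been given. Superposition: Cmin = C₀·(f + f² + … + f^3).
≈ 0.771 × (0.3078 + 0.0947 + 0.0292) ≈ 0.771 × 0.4317 ≈ 0.333 μg/mL.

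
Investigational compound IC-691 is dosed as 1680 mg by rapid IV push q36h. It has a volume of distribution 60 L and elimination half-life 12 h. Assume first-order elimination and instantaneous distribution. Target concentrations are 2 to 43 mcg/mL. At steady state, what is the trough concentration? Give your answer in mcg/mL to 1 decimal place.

4.0 mcg/mL

τ = 36 h = 3 half-lives, so f = (1/2)^3 = 0.125.
At steady state, R = 1/(1 − 0.125) = 8/7.
Single-dose peak C₀ = D/Vd = 1680/60 = 28 mcg/mL.
Steady-state peak Cmax,ss = C₀·R = 28 × 8/7 ≈ 32.000 mcg/mL.
Steady-state trough Cmin,ss = Cmax,ss·f ≈ 32.000 × 0.125 ≈ 4.000 mcg/mL.
Trough 4.0 mcg/mL vs MEC 2 mcg/mL: adequate.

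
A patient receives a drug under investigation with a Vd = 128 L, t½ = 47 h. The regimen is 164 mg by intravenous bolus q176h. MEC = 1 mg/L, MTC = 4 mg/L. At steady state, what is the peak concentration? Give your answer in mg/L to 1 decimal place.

1.4 mg/L

τ/t½ = 176/47 ≈ 3.7447, so fraction remaining f = (1/2)^(176/47) ≈ 0.0746.
At steady state, accumulation factor R = 1/(1 − e^(−kτ)) ≈ 1.0806.
Single-dose peak C₀ = D/Vd = 164/128 ≈ 1.281 mg/L.
Steady-state peak Cmax,ss = C₀·R ≈ 1.281 × 1.0806 ≈ 1.384 mg/L.
Peak 1.4 mg/L vs MTC 4 mg/L: below toxic threshold.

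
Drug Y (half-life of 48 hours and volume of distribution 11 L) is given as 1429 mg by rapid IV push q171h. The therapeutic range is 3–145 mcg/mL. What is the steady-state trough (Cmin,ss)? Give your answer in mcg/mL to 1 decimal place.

12.0 mcg/mL

τ/t½ = 171/48 ≈ 3.5625, so fraction remaining f = (1/2)^(171/48) ≈ 0.0846.
At steady state, accumulation factor R = 1/(1 − e^(−kτ)) ≈ 1.0924.
Each bolus raises the concentration by D/Vd = 1429/11 ≈ 129.909 mcg/mL.
Steady-state peak Cmax,ss = C₀·R ≈ 129.909 × 1.0924 ≈ 141.913 mcg/mL.
Steady-state trough Cmin,ss = Cmax,ss·f ≈ 141.913 × 0.0846 ≈ 12.006 mcg/mL.
Trough 12.0 mcg/mL vs MEC 3 mcg/mL: adequate.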